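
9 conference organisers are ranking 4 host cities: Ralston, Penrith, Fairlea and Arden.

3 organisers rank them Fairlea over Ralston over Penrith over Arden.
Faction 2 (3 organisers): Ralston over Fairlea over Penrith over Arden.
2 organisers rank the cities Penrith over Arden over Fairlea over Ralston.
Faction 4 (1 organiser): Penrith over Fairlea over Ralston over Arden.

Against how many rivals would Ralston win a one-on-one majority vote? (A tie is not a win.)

2

Ralston against each rival (9 organisers):
Ralston vs Penrith: 6 to 3, Ralston.
Ralston vs Fairlea: Ralston is ranked higher on 3 ballots, Fairlea on 6. Fairlea wins 6–3.
Ralston vs Arden: Ralston is ranked higher on 3+3+1 = 7 ballots, Arden on 2. Ralston wins 7–2.
Ralston beats Penrith, Arden; loses to Fairlea — 2 pairwise wins.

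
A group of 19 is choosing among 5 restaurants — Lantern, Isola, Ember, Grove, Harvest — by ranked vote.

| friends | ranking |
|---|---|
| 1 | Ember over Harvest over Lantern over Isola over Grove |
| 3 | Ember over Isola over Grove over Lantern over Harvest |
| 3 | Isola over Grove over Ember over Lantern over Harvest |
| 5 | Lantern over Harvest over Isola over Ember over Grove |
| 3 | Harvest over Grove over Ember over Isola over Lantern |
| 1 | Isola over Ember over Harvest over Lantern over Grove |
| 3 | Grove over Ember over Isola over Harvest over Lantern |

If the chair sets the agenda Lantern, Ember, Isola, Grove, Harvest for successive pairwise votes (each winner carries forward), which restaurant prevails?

Round 1: Lantern vs Ember — 5–14, Ember advances.
Round 2: Ember vs Isola — 10–9, Ember advances.
Round 3: Ember vs Grove — 10–9, Ember advances.
Round 4: Ember vs Harvest — 11–8, Ember advances.
The agenda winner is Ember.

Ember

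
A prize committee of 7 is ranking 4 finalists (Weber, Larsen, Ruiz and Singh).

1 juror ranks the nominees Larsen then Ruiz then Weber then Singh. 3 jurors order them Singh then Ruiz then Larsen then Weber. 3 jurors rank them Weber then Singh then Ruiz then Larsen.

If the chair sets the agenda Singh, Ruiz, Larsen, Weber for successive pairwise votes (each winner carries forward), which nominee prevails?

Round 1: Singh vs Ruiz — 6–1, Singh advances.
Round 2: Singh vs Larsen — 6–1, Singh advances.
Round 3: Singh vs Weber — 3–4, Weber advances.
Weber survives the agenda.

Weber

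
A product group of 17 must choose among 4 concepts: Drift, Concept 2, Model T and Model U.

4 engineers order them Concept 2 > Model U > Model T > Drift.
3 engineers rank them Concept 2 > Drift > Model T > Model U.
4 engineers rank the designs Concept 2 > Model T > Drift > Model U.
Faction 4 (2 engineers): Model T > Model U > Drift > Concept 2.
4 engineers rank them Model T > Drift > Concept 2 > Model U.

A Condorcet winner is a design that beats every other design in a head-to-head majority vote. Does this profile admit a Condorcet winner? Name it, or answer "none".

Check each pair by majority over 17 ballots:
Drift vs Concept 2: Drift preferred on 2+4 = 6 ballots; Concept 2 wins 11–6.
Drift vs Model T: 3 for Drift, 14 for Model T — Model T by 14–3.
Drift vs Model U: Drift preferred on 3+4+4 = 11 ballots; Drift wins 11–6.
Concept 2 vs Model T: Concept 2 preferred on 4+3+4 = 11 ballots; Concept 2 wins 11–6.
Concept 2 vs Model U: 15 to 2, Concept 2.
Model T vs Model U: Model T is ranked higher on 3+4+2+4 = 13 ballots, Model U on 4. Model T wins 13–4.
Concept 2 defeats every rival head-to-head and is the Condorcet winner.

Concept 2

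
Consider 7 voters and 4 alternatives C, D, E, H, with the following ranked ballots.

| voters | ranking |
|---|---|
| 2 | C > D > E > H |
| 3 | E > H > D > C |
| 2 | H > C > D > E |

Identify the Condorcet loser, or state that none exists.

Head-to-head results (7 voters):
C vs D: C is ranked higher on 2+2 = 4 ballots, D on 3. C wins 4–3.
C vs E: C, 4–3.
C vs H: H, 5–2.
D vs E: D wins 4–3.
D vs H: H wins 5–2.
E–H: E 5–2.
Each alternative has at least one pairwise win (C beats D; D beats E; E beats H; H beats C) — no Condorcet loser.

none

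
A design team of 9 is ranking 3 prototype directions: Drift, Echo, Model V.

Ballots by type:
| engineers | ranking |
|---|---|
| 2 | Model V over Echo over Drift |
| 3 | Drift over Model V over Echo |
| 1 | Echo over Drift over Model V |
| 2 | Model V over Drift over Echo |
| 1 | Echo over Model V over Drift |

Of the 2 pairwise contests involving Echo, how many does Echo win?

Echo against each rival (9 engineers):
Echo–Drift: Drift 5–4.
Echo vs Model V: Echo preferred on 1+1 = 2 ballots; Model V wins 7–2.
Echo beats no one; loses to Drift, Model V — 0 pairwise wins.

0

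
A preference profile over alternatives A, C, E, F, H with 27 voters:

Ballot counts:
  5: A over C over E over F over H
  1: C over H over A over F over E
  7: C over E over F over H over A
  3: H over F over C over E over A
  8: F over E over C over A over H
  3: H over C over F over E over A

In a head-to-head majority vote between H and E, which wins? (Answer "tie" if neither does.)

Ballots ranking H above E: 1 + 3 + 3 = 7.
Ballots ranking E above H: 27 − 7 = 20.
E wins the head-to-head 20–7.

E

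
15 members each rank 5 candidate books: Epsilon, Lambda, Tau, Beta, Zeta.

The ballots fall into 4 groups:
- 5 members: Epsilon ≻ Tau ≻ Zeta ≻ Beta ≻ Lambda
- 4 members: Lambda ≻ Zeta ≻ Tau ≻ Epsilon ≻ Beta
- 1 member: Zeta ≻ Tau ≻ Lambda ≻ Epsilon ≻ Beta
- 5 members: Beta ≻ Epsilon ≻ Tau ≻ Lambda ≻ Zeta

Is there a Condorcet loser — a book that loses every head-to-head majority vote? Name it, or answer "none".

Pairwise majorities:
Epsilon vs Lambda: Epsilon is ranked higher on 5+5 = 10 ballots, Lambda on 5. Epsilon wins 10–5.
Epsilon vs Tau: 5+5 = 10 for Epsilon, 5 for Tau — Epsilon by 10–5.
Epsilon vs Beta: Epsilon, 10–5.
Epsilon–Zeta: Epsilon 10–5.
Lambda vs Tau: Tau wins 11–4.
Lambda vs Beta: Lambda is ranked higher on 4+1 = 5 ballots, Beta on 10. Beta wins 10–5.
Lambda vs Zeta: Lambda, 9–6.
Tau vs Beta: Tau wins 10–5.
Tau vs Zeta: Tau wins 10–5.
Beta vs Zeta: 5 for Beta, 10 for Zeta — Zeta by 10–5.
Each book has at least one pairwise win (Epsilon beats Lambda; Lambda beats Zeta; Tau beats Lambda; Beta beats Lambda; Zeta beats Beta) — no Condorcet loser.

none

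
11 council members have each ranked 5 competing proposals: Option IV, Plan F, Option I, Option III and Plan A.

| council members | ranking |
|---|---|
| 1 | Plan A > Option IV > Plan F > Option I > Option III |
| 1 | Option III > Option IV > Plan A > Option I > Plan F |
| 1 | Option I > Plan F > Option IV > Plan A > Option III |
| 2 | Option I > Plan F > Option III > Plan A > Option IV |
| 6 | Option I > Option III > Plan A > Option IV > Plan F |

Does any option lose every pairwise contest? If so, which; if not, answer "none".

Head-to-head results (11 council members):
Option IV vs Plan F: Option IV wins 8–3.
Option IV vs Option I: Option I, 9–2.
Option IV vs Option III: Option IV preferred on 1+1 = 2 ballots; Option III wins 9–2.
Option IV vs Plan A: Plan A wins 9–2.
Plan F vs Option I: Plan F preferred on 1 ballot; Option I wins 10–1.
Plan F vs Option III: Option III, 7–4.
Plan F vs Plan A: Plan F is ranked higher on 1+2 = 3 ballots, Plan A on 8. Plan A wins 8–3.
Option I vs Option III: 10 to 1, Option I.
Option I vs Plan A: Option I wins 9–2.
Option III vs Plan A: Option III, 9–2.
Plan F is beaten in every head-to-head and is the Condorcet loser.

Plan F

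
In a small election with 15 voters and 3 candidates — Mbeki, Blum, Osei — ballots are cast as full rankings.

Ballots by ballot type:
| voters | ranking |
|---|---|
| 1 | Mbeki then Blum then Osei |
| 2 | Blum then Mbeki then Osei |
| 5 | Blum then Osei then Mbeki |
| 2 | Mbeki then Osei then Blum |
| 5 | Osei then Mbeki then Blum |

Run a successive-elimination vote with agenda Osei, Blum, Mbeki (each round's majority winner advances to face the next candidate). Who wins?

Mbeki

Round 1: Osei vs Blum — 7–8, Blum advances.
Round 2: Blum vs Mbeki — 7–8, Mbeki advances.
The agenda winner is Mbeki.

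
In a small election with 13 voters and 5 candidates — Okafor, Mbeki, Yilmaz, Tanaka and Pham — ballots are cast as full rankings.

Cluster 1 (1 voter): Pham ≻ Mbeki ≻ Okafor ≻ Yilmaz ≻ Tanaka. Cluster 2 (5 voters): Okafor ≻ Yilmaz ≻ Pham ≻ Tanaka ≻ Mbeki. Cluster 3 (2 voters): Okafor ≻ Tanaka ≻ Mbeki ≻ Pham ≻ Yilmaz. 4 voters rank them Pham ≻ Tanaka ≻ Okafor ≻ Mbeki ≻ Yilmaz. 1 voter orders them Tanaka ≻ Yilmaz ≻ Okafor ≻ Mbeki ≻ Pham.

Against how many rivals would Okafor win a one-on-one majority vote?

Okafor against each rival (13 voters):
Okafor vs Mbeki: Okafor, 12–1.
Okafor vs Yilmaz: Okafor wins 12–1.
Okafor vs Tanaka: 8 to 5, Okafor.
Okafor–Pham: Okafor 8–5.
Okafor beats Mbeki, Yilmaz, Tanaka, Pham — 4 pairwise wins.

4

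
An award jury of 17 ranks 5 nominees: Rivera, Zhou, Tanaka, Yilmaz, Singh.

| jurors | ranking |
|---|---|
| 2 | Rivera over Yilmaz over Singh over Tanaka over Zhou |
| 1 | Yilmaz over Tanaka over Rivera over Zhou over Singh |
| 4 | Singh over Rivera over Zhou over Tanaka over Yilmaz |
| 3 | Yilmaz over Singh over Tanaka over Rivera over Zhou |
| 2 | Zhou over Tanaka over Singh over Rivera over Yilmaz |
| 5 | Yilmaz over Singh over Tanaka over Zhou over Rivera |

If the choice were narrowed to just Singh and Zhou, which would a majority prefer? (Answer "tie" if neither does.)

Ballots ranking Singh above Zhou: 2 + 4 + 3 + 5 = 14.
Ballots ranking Zhou above Singh: 17 − 14 = 3.
Singh wins the head-to-head 14–3.

Singh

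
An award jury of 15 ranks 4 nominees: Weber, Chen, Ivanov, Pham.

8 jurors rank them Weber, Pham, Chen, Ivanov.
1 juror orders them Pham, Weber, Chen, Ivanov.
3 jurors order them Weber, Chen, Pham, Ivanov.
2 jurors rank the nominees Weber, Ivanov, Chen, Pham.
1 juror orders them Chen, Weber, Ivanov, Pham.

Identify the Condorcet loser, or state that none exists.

Ivanov

Pairwise majorities:
Weber vs Chen: Weber preferred on 8+1+3+2 = 14 ballots; Weber wins 14–1.
Weber vs Ivanov: Weber preferred on 8+1+3+2+1 = 15 ballots; Weber wins 15–0.
Weber vs Pham: Weber preferred on 8+3+2+1 = 14 ballots; Weber wins 14–1.
Chen–Ivanov: Chen 13–2.
Chen–Pham: Pham 9–6.
Ivanov vs Pham: Pham, 12–3.
Only Ivanov has no wins; Ivanov is the Condorcet loser.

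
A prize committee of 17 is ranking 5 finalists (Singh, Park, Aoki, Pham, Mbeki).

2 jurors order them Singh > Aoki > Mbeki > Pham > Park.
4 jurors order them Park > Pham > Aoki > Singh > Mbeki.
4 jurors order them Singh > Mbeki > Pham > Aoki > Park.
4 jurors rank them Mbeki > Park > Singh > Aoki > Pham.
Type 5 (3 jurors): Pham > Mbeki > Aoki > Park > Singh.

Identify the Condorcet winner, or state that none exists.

none

Head-to-head results (17 jurors):
Singh–Park: Park 11–6.
Singh vs Aoki: Singh wins 10–7.
Singh vs Pham: 10 to 7, Singh.
Singh vs Mbeki: Singh preferred on 2+4+4 = 10 ballots; Singh wins 10–7.
Park–Aoki: Aoki 9–8.
Park vs Pham: 8 to 9, Pham.
Park vs Mbeki: Mbeki, 13–4.
Aoki vs Pham: Aoki preferred on 2+4 = 6 ballots; Pham wins 11–6.
Aoki vs Mbeki: Aoki preferred on 2+4 = 6 ballots; Mbeki wins 11–6.
Pham vs Mbeki: Mbeki wins 10–7.
Every nominee loses at least once (Singh loses to Park; Park loses to Aoki; Aoki loses to Singh; Pham loses to Singh; Mbeki loses to Singh). The majority relation contains the cycle Singh → Aoki → Park → Singh, so there is no Condorcet winner.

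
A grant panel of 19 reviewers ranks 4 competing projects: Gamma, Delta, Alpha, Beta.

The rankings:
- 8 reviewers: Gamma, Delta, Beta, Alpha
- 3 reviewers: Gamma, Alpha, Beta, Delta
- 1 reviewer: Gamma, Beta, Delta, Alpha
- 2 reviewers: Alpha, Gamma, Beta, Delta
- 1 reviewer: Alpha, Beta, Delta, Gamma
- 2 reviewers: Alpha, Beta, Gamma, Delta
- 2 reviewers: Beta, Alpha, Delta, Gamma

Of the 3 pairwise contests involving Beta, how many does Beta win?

Beta against each rival (19 reviewers):
Beta–Gamma: Gamma 14–5.
Beta vs Delta: Beta, 11–8.
Beta–Alpha: Beta 11–8.
Beta beats Delta, Alpha; loses to Gamma — 2 pairwise wins.

2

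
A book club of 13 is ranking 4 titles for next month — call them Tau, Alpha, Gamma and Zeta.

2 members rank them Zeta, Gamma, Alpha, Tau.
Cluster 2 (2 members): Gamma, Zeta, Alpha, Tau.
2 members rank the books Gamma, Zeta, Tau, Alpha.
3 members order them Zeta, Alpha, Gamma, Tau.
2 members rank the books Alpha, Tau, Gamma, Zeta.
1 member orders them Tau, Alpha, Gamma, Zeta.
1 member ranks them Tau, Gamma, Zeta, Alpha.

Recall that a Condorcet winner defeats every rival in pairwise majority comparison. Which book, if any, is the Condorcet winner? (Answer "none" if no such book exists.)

Check each pair by majority over 13 ballots:
Tau vs Alpha: Alpha wins 9–4.
Tau vs Gamma: Gamma wins 9–4.
Tau vs Zeta: Zeta, 9–4.
Alpha vs Gamma: Gamma, 7–6.
Alpha vs Zeta: Zeta, 10–3.
Gamma vs Zeta: Gamma wins 8–5.
Only Gamma has no losses; Gamma is the Condorcet winner.

Gamma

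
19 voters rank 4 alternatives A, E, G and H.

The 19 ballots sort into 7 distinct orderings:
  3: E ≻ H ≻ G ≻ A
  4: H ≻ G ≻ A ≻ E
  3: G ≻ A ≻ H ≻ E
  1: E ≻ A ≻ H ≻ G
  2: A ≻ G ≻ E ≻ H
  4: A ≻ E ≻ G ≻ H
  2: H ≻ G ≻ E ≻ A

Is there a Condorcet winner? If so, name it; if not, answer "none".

Check each pair by majority over 19 ballots:
A vs E: A, 13–6.
A vs G: G wins 12–7.
A vs H: A wins 10–9.
E–G: G 11–8.
E vs H: E preferred on 3+1+2+4 = 10 ballots; E wins 10–9.
G–H: H 10–9.
No alternative is unbeaten: A loses to G; E loses to A; G loses to H; H loses to A. In particular A → H → G → A is a majority cycle — no Condorcet winner exists.

none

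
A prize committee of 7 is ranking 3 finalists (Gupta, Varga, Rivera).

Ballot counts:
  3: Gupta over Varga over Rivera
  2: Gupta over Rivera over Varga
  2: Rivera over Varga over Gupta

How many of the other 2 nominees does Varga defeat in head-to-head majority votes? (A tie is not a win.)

Varga against each rival (7 jurors):
Varga vs Gupta: Gupta, 5–2.
Varga vs Rivera: 3 for Varga, 4 for Rivera — Rivera by 4–3.
Varga beats no one; loses to Gupta, Rivera — 0 pairwise wins.

0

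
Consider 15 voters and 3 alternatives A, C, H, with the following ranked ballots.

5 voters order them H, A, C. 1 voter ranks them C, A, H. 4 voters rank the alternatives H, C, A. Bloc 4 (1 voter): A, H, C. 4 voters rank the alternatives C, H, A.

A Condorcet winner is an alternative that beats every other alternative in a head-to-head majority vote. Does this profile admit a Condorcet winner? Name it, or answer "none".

Pairwise majorities:
A vs C: A is ranked higher on 5+1 = 6 ballots, C on 9. C wins 9–6.
A vs H: A preferred on 1+1 = 2 ballots; H wins 13–2.
C vs H: 1+4 = 5 for C, 10 for H — H by 10–5.
H defeats every rival head-to-head and is the Condorcet winner.

H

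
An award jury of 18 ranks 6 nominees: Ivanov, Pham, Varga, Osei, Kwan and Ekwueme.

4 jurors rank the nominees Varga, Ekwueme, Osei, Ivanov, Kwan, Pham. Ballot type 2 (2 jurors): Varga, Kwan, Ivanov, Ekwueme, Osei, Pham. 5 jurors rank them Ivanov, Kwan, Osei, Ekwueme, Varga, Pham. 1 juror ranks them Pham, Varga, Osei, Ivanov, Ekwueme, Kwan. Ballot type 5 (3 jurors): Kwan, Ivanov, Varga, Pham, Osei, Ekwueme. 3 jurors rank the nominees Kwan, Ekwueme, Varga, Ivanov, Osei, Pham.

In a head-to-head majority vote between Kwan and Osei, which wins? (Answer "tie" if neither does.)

Kwan

Ballots ranking Kwan above Osei: 2 + 5 + 3 + 3 = 13.
Ballots ranking Osei above Kwan: 18 − 13 = 5.
Kwan wins the head-to-head 13–5.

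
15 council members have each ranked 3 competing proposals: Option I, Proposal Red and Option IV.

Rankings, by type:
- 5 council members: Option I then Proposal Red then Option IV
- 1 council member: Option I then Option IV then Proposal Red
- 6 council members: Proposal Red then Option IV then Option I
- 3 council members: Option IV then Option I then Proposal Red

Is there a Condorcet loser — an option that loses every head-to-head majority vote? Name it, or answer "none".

none

Pairwise majorities:
Option I vs Proposal Red: Option I preferred on 5+1+3 = 9 ballots; Option I wins 9–6.
Option I vs Option IV: 6 to 9, Option IV.
Proposal Red vs Option IV: Proposal Red, 11–4.
Each option has at least one pairwise win (Option I beats Proposal Red; Proposal Red beats Option IV; Option IV beats Option I) — no Condorcet loser.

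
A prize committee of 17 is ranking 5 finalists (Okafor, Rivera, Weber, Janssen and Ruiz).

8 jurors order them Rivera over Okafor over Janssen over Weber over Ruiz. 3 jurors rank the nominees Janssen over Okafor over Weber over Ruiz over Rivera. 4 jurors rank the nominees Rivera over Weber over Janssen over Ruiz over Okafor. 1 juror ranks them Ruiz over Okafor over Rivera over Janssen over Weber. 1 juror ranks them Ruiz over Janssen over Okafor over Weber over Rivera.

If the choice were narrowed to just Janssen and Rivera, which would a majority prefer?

Rivera

Ballots ranking Janssen above Rivera: 3 + 1 = 4.
Ballots ranking Rivera above Janssen: 17 − 4 = 13.
Rivera wins the head-to-head 13–4.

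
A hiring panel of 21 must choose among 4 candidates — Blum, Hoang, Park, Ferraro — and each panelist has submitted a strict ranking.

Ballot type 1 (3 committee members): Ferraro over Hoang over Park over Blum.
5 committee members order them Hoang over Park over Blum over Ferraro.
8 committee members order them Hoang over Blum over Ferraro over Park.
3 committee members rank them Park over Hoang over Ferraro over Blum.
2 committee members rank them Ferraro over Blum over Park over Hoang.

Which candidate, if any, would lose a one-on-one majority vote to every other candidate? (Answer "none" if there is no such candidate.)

none

Pairwise majorities:
Blum vs Hoang: 2 for Blum, 19 for Hoang — Hoang by 19–2.
Blum vs Park: Park wins 11–10.
Blum vs Ferraro: 13 to 8, Blum.
Hoang vs Park: Hoang, 16–5.
Hoang vs Ferraro: Hoang, 16–5.
Park vs Ferraro: Ferraro wins 13–8.
No candidate is winless: Blum beats Ferraro; Hoang beats Blum; Park beats Blum; Ferraro beats Park. There is no Condorcet loser.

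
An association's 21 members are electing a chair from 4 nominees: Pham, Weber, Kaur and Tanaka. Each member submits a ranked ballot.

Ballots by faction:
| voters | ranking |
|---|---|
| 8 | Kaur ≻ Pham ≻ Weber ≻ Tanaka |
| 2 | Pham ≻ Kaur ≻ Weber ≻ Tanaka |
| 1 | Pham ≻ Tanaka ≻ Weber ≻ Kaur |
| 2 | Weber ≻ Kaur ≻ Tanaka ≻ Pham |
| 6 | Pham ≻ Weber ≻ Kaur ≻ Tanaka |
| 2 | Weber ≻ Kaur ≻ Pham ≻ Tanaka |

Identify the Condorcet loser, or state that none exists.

Head-to-head results (21 voters):
Pham vs Weber: Pham wins 17–4.
Pham–Kaur: Kaur 12–9.
Pham vs Tanaka: Pham preferred on 8+2+1+6+2 = 19 ballots; Pham wins 19–2.
Weber vs Kaur: Weber preferred on 1+2+6+2 = 11 ballots; Weber wins 11–10.
Weber vs Tanaka: Weber wins 20–1.
Kaur vs Tanaka: 8+2+2+6+2 = 20 for Kaur, 1 for Tanaka — Kaur by 20–1.
Only Tanaka has no wins; Tanaka is the Condorcet loser.

Tanaka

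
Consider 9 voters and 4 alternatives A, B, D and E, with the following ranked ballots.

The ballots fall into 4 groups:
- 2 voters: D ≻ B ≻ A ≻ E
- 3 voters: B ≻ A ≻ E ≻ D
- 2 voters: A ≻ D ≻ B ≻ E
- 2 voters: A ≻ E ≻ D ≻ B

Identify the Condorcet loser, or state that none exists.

none

Pairwise majorities:
A–B: B 5–4.
A vs D: 7 to 2, A.
A vs E: 9 to 0, A.
B vs D: D, 6–3.
B–E: B 7–2.
D vs E: E, 5–4.
Each alternative has at least one pairwise win (A beats D; B beats A; D beats B; E beats D) — no Condorcet loser.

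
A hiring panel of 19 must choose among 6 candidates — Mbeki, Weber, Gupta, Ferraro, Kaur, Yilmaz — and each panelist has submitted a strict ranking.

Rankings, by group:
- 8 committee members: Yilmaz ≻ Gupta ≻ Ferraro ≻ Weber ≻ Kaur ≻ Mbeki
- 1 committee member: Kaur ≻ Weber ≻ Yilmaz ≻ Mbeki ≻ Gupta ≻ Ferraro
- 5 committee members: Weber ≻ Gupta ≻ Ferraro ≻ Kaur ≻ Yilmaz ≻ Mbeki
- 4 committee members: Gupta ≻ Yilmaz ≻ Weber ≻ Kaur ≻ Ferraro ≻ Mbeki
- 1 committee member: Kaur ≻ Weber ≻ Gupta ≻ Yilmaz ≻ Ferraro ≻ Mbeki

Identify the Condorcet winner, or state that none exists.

Gupta

Check each pair by majority over 19 ballots:
Mbeki vs Weber: Weber, 19–0.
Mbeki–Gupta: Gupta 18–1.
Mbeki vs Ferraro: Ferraro, 18–1.
Mbeki vs Kaur: Kaur wins 19–0.
Mbeki vs Yilmaz: Yilmaz, 19–0.
Weber vs Gupta: Gupta, 12–7.
Weber–Ferraro: Weber 11–8.
Weber–Kaur: Weber 17–2.
Weber–Yilmaz: Yilmaz 12–7.
Gupta vs Ferraro: Gupta, 19–0.
Gupta vs Kaur: Gupta wins 17–2.
Gupta vs Yilmaz: Gupta, 10–9.
Ferraro vs Kaur: Ferraro wins 13–6.
Ferraro vs Yilmaz: Yilmaz, 14–5.
Kaur vs Yilmaz: Yilmaz wins 12–7.
Gupta beats each of Mbeki, Weber, Ferraro, Kaur, Yilmaz — Gupta is the Condorcet winner.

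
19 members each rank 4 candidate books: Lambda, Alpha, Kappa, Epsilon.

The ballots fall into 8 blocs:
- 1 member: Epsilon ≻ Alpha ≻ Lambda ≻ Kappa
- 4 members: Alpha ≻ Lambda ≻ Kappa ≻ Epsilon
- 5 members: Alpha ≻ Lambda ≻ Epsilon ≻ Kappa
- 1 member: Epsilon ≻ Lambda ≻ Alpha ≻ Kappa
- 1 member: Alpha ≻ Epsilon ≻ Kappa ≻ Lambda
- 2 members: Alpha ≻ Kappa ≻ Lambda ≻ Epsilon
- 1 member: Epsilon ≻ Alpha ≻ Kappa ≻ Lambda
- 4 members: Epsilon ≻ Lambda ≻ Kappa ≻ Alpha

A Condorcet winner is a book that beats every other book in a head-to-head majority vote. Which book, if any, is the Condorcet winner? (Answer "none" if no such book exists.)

Pairwise majorities:
Lambda vs Alpha: Alpha wins 14–5.
Lambda vs Kappa: Lambda wins 15–4.
Lambda vs Epsilon: Lambda, 11–8.
Alpha vs Kappa: Alpha, 15–4.
Alpha vs Epsilon: Alpha, 12–7.
Kappa vs Epsilon: Epsilon wins 13–6.
Alpha beats each of Lambda, Kappa, Epsilon — Alpha is the Condorcet winner.

Alpha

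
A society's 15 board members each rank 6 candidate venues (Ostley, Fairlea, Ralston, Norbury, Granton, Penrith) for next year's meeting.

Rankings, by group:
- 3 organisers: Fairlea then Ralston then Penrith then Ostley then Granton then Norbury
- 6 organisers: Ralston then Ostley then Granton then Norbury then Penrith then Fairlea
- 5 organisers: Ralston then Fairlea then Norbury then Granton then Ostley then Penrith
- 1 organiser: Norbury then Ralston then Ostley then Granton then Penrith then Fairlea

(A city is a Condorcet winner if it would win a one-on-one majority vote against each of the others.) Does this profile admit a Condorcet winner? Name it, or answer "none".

Head-to-head results (15 organisers):
Ostley vs Fairlea: Ostley preferred on 6+1 = 7 ballots; Fairlea wins 8–7.
Ostley vs Ralston: 0 to 15, Ralston.
Ostley vs Norbury: Ostley preferred on 3+6 = 9 ballots; Ostley wins 9–6.
Ostley vs Granton: Ostley is ranked higher on 3+6+1 = 10 ballots, Granton on 5. Ostley wins 10–5.
Ostley vs Penrith: 12 to 3, Ostley.
Fairlea vs Ralston: 3 to 12, Ralston.
Fairlea vs Norbury: Fairlea preferred on 3+5 = 8 ballots; Fairlea wins 8–7.
Fairlea vs Granton: 8 to 7, Fairlea.
Fairlea vs Penrith: 3+5 = 8 for Fairlea, 7 for Penrith — Fairlea by 8–7.
Ralston vs Norbury: 14 to 1, Ralston.
Ralston vs Granton: Ralston is ranked higher on 3+6+5+1 = 15 ballots, Granton on 0. Ralston wins 15–0.
Ralston vs Penrith: Ralston preferred on 3+6+5+1 = 15 ballots; Ralston wins 15–0.
Norbury vs Granton: Norbury is ranked higher on 5+1 = 6 ballots, Granton on 9. Granton wins 9–6.
Norbury vs Penrith: 12 to 3, Norbury.
Granton vs Penrith: Granton is ranked higher on 6+5+1 = 12 ballots, Penrith on 3. Granton wins 12–3.
Ralston defeats every rival head-to-head and is the Condorcet winner.

Ralston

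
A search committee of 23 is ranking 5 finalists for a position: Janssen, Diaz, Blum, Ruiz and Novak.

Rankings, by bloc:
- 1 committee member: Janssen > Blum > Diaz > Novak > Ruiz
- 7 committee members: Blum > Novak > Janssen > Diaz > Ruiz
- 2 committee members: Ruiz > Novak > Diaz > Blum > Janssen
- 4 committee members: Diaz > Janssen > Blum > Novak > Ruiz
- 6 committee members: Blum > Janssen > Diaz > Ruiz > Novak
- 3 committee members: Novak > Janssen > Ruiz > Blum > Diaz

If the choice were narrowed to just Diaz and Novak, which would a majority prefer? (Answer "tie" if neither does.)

Novak

Ballots ranking Diaz above Novak: 1 + 4 + 6 = 11.
Ballots ranking Novak above Diaz: 23 − 11 = 12.
Novak wins the head-to-head 12–11.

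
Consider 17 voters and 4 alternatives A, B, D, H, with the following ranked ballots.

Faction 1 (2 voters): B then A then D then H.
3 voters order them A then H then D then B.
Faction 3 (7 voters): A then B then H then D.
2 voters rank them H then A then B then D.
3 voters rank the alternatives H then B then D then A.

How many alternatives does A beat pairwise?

3

A against each rival (17 voters):
A vs B: A, 12–5.
A vs D: A, 14–3.
A–H: A 12–5.
A beats B, D, H — 3 pairwise wins.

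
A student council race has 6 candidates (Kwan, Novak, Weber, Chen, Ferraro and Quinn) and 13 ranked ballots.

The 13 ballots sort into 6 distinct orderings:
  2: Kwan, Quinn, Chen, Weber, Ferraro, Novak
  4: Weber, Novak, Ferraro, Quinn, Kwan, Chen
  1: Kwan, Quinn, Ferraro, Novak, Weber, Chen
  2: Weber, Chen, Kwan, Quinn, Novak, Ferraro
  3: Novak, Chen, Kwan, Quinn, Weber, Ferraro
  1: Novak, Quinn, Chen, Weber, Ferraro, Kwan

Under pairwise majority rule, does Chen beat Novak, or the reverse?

Novak

Ballots ranking Chen above Novak: 2 + 2 = 4.
Ballots ranking Novak above Chen: 13 − 4 = 9.
Novak wins the head-to-head 9–4.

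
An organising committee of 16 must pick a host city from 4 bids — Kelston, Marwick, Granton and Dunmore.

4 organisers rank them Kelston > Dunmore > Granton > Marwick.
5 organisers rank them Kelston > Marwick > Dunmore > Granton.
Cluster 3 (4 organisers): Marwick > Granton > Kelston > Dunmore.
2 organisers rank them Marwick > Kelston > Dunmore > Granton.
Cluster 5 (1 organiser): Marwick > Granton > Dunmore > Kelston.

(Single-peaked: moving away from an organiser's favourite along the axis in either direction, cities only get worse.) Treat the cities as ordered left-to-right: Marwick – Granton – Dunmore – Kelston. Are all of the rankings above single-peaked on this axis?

no

Axis positions: Marwick=1, Granton=2, Dunmore=3, Kelston=4.
Cluster 1 (peak Kelston at position 4): ranking walks positions 4-3-2-1, expanding outward from the peak — single-peaked.
Cluster 2: ranking walks positions 4-1-3-2; Marwick is ranked above Dunmore even though Dunmore lies between Marwick and the peak Kelston on the axis — preferences dip and rise again. Not single-peaked.
Cluster 3: ranking walks positions 1-2-4-3; Kelston is ranked above Dunmore even though Dunmore lies between Kelston and the peak Marwick on the axis — preferences dip and rise again. Not single-peaked.
Cluster 4: ranking walks positions 1-4-3-2; Kelston is ranked above Granton even though Granton lies between Kelston and the peak Marwick on the axis — preferences dip and rise again. Not single-peaked.
Cluster 5 (peak Marwick at position 1): ranking walks positions 1-2-3-4, expanding outward from the peak — single-peaked.
Cluster 2 violates single-peakedness, so the profile is not single-peaked on this axis.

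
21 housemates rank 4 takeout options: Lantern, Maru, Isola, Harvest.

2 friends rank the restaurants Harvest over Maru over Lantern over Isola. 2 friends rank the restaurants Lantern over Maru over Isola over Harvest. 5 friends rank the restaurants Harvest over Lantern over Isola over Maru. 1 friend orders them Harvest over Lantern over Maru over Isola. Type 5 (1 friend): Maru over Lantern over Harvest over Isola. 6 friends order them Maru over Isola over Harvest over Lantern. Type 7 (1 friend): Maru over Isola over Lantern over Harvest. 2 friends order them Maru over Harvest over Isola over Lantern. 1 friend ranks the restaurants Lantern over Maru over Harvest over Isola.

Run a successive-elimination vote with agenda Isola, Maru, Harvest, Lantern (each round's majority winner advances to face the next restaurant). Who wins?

Round 1: Isola vs Maru — 5–16, Maru advances.
Round 2: Maru vs Harvest — 13–8, Maru advances.
Round 3: Maru vs Lantern — 12–9, Maru advances.
The agenda winner is Maru.

Maru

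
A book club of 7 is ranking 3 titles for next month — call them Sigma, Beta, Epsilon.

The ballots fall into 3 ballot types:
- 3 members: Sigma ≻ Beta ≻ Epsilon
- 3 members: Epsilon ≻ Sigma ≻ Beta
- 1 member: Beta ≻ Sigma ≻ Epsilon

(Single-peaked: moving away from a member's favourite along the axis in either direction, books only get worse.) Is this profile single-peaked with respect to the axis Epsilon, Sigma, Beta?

yes

Axis positions: Epsilon=1, Sigma=2, Beta=3.
Ballot type 1 (peak Sigma at position 2): ranking walks positions 2-3-1, expanding outward from the peak — single-peaked.
Ballot type 2 (peak Epsilon at position 1): ranking walks positions 1-2-3, expanding outward from the peak — single-peaked.
Ballot type 3 (peak Beta at position 3): ranking walks positions 3-2-1, expanding outward from the peak — single-peaked.
Every ranking is single-peaked on this axis.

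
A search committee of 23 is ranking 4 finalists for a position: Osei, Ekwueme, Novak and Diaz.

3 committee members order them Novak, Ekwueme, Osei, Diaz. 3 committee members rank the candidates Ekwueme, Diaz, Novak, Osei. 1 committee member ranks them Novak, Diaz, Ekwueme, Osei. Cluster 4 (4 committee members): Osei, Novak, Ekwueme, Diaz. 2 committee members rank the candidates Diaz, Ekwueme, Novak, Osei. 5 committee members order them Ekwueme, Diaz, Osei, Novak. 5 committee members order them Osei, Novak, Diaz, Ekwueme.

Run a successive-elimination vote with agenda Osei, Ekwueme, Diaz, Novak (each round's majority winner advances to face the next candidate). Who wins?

Novak

Round 1: Osei vs Ekwueme — 9–14, Ekwueme advances.
Round 2: Ekwueme vs Diaz — 15–8, Ekwueme advances.
Round 3: Ekwueme vs Novak — 10–13, Novak advances.
The agenda winner is Novak.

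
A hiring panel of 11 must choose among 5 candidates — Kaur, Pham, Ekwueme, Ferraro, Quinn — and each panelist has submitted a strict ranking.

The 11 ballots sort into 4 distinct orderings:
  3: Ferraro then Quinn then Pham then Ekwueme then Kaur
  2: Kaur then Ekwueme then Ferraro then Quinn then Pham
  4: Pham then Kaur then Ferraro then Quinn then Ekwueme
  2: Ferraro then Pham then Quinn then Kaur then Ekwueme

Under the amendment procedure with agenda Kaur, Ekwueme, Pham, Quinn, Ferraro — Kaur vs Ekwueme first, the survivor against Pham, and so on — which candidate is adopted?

Ferraro

Round 1: Kaur vs Ekwueme — 8–3, Kaur advances.
Round 2: Kaur vs Pham — 2–9, Pham advances.
Round 3: Pham vs Quinn — 6–5, Pham advances.
Round 4: Pham vs Ferraro — 4–7, Ferraro advances.
The agenda winner is Ferraro.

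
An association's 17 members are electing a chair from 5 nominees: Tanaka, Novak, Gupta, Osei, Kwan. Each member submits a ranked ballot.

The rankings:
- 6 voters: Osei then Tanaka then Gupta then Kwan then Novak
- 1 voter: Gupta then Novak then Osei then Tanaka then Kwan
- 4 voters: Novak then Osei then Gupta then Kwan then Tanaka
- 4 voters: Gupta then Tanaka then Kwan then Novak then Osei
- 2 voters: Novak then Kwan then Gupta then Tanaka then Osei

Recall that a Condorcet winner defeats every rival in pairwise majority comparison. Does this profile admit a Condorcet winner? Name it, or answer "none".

none

Pairwise majorities:
Tanaka vs Novak: 6+4 = 10 for Tanaka, 7 for Novak — Tanaka by 10–7.
Tanaka vs Gupta: Tanaka preferred on 6 ballots; Gupta wins 11–6.
Tanaka vs Osei: 6 to 11, Osei.
Tanaka vs Kwan: 11 to 6, Tanaka.
Novak vs Gupta: Novak preferred on 4+2 = 6 ballots; Gupta wins 11–6.
Novak vs Osei: 11 to 6, Novak.
Novak vs Kwan: 7 to 10, Kwan.
Gupta vs Osei: 7 to 10, Osei.
Gupta vs Kwan: 6+1+4+4 = 15 for Gupta, 2 for Kwan — Gupta by 15–2.
Osei vs Kwan: 6+1+4 = 11 for Osei, 6 for Kwan — Osei by 11–6.
No candidate is unbeaten: Tanaka loses to Gupta; Novak loses to Tanaka; Gupta loses to Osei; Osei loses to Novak; Kwan loses to Tanaka. In particular Tanaka > Novak > Osei > Tanaka is a majority cycle — no Condorcet winner exists.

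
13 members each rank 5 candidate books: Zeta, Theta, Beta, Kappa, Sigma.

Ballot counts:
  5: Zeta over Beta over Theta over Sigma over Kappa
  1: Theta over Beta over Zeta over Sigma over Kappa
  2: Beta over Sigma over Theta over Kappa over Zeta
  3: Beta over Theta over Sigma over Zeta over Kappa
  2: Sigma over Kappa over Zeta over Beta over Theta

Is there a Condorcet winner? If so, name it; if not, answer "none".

none

Head-to-head results (13 members):
Zeta vs Theta: 5+2 = 7 for Zeta, 6 for Theta — Zeta by 7–6.
Zeta vs Beta: 7 to 6, Zeta.
Zeta vs Kappa: Zeta is ranked higher on 5+1+3 = 9 ballots, Kappa on 4. Zeta wins 9–4.
Zeta vs Sigma: 5+1 = 6 for Zeta, 7 for Sigma — Sigma by 7–6.
Theta vs Beta: Theta is ranked higher on 1 ballot, Beta on 12. Beta wins 12–1.
Theta vs Kappa: Theta preferred on 5+1+2+3 = 11 ballots; Theta wins 11–2.
Theta vs Sigma: Theta is ranked higher on 5+1+3 = 9 ballots, Sigma on 4. Theta wins 9–4.
Beta vs Kappa: 11 to 2, Beta.
Beta vs Sigma: 5+1+2+3 = 11 for Beta, 2 for Sigma — Beta by 11–2.
Kappa vs Sigma: 0 for Kappa, 13 for Sigma — Sigma by 13–0.
No book is unbeaten: Zeta loses to Sigma; Theta loses to Zeta; Beta loses to Zeta; Kappa loses to Zeta; Sigma loses to Theta. In particular Zeta beats Theta beats Sigma beats Zeta is a majority cycle — no Condorcet winner exists.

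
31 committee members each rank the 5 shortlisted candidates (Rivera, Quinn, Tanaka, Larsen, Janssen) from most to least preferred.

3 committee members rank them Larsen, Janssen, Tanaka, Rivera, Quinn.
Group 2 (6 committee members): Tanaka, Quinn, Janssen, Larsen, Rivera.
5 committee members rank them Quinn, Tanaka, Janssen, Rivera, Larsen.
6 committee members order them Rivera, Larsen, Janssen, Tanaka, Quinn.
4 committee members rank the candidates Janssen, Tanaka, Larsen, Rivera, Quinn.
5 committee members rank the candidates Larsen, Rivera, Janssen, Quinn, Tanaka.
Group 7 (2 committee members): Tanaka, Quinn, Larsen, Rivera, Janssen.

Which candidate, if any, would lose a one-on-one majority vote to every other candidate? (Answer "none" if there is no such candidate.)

Quinn

Head-to-head results (31 committee members):
Rivera vs Quinn: Rivera preferred on 3+6+4+5 = 18 ballots; Rivera wins 18–13.
Rivera vs Tanaka: Tanaka wins 20–11.
Rivera vs Larsen: 5+6 = 11 for Rivera, 20 for Larsen — Larsen by 20–11.
Rivera vs Janssen: 13 to 18, Janssen.
Quinn–Tanaka: Tanaka 21–10.
Quinn vs Larsen: Quinn preferred on 6+5+2 = 13 ballots; Larsen wins 18–13.
Quinn vs Janssen: 6+5+2 = 13 for Quinn, 18 for Janssen — Janssen by 18–13.
Tanaka–Larsen: Tanaka 17–14.
Tanaka vs Janssen: Janssen, 18–13.
Larsen vs Janssen: Larsen preferred on 3+6+5+2 = 16 ballots; Larsen wins 16–15.
Quinn loses to every other candidate — it is the Condorcet loser.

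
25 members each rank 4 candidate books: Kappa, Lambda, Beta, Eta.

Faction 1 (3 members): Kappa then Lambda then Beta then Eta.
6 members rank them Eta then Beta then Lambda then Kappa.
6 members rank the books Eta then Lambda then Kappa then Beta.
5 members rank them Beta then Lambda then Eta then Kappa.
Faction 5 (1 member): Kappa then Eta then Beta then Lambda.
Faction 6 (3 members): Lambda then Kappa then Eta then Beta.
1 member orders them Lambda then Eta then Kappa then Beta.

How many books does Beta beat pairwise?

0

Beta against each rival (25 members):
Beta–Kappa: Kappa 14–11.
Beta vs Lambda: Lambda, 13–12.
Beta vs Eta: Eta, 17–8.
Beta beats no one; loses to Kappa, Lambda, Eta — 0 pairwise wins.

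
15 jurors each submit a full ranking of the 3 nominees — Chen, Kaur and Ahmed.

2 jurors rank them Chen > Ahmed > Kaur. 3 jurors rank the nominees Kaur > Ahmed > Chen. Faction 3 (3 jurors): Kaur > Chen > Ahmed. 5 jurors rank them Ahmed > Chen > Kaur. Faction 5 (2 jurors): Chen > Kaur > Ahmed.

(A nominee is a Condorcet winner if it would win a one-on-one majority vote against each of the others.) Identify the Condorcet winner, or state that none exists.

Pairwise majorities:
Chen vs Kaur: 9 to 6, Chen.
Chen–Ahmed: Ahmed 8–7.
Kaur vs Ahmed: 8 to 7, Kaur.
Each nominee drops at least one matchup (Chen loses to Ahmed; Kaur loses to Chen; Ahmed loses to Kaur); the cycle Chen → Kaur → Ahmed → Chen rules out a Condorcet winner.

none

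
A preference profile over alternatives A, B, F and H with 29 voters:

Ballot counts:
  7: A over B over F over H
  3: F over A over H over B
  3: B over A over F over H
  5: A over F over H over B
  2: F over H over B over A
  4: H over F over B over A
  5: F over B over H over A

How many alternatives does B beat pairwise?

B against each rival (29 voters):
B vs A: B preferred on 3+2+4+5 = 14 ballots; A wins 15–14.
B vs F: 7+3 = 10 for B, 19 for F — F by 19–10.
B vs H: B is ranked higher on 7+3+5 = 15 ballots, H on 14. B wins 15–14.
B beats H; loses to A, F — 1 pairwise win.

1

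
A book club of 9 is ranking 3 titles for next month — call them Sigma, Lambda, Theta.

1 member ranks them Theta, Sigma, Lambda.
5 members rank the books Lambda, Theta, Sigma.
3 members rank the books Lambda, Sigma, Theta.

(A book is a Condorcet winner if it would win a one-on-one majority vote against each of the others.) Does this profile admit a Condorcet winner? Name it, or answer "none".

Lambda

Pairwise majorities:
Sigma vs Lambda: Lambda, 8–1.
Sigma vs Theta: Theta wins 6–3.
Lambda vs Theta: Lambda, 8–1.
Lambda wins every pairwise contest, so Lambda is the Condorcet winner.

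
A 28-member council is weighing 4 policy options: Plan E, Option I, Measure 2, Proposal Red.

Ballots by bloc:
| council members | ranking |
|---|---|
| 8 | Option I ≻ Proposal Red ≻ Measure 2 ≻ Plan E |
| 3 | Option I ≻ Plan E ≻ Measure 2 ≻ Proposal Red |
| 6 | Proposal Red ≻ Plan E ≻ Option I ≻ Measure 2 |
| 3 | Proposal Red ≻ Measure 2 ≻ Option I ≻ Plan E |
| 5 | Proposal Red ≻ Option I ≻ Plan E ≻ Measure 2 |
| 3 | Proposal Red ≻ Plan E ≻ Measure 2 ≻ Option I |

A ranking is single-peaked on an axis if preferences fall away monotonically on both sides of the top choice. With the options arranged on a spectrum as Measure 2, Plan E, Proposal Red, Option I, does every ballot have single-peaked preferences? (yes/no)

no

Axis positions: Measure 2=1, Plan E=2, Proposal Red=3, Option I=4.
Bloc 1: ranking walks positions 4-3-1-2; Measure 2 is ranked above Plan E even though Plan E lies between Measure 2 and the peak Option I on the axis — preferences dip and rise again. Not single-peaked.
Bloc 2: ranking walks positions 4-2-1-3; Plan E is ranked above Proposal Red even though Proposal Red lies between Plan E and the peak Option I on the axis — preferences dip and rise again. Not single-peaked.
Bloc 3 (peak Proposal Red at position 3): ranking walks positions 3-2-4-1, expanding outward from the peak — single-peaked.
Bloc 4: ranking walks positions 3-1-4-2; Measure 2 is ranked above Plan E even though Plan E lies between Measure 2 and the peak Proposal Red on the axis — preferences dip and rise again. Not single-peaked.
Bloc 5 (peak Proposal Red at position 3): ranking walks positions 3-4-2-1, expanding outward from the peak — single-peaked.
Bloc 6 (peak Proposal Red at position 3): ranking walks positions 3-2-1-4, expanding outward from the peak — single-peaked.
Bloc 1 violates single-peakedness, so the profile is not single-peaked on this axis.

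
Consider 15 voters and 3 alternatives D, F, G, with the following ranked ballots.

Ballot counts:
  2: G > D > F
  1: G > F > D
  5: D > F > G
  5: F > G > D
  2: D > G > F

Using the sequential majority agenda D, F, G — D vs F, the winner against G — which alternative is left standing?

Round 1: D vs F — 9–6, D advances.
Round 2: D vs G — 7–8, G advances.
G survives the agenda.

G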